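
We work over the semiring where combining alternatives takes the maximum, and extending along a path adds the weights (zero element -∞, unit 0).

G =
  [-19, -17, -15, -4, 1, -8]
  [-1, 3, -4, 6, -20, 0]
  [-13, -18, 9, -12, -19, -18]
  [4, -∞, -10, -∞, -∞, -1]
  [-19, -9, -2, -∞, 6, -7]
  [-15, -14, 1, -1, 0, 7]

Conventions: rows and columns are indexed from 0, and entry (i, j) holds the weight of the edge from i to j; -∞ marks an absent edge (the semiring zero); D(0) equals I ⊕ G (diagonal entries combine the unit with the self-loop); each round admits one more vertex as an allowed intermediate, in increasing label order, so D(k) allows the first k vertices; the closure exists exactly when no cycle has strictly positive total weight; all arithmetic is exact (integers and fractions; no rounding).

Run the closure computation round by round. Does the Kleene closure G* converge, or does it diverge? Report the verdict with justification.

Detection: at round 0, diagonal entry (1, 1) turns strictly positive.
Key observation: the cycle 1->1 has total weight 3, which is strictly positive.
Answer: DIVERGES — positive cycle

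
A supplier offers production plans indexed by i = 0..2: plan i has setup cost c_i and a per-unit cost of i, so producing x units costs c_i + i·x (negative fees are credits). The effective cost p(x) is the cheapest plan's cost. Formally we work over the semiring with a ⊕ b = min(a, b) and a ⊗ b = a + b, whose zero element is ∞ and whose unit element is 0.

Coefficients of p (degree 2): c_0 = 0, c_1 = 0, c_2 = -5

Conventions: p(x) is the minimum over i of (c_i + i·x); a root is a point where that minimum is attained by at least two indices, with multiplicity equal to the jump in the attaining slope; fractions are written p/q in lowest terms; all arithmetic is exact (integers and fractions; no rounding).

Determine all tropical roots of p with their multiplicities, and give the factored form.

hull edge (i=0, c=0) to (i=2, c=-5): slope -5/2, span 2
Factored form: p(x) = -5 ⊗ (x ⊕ 5/2) ⊗ (x ⊕ 5/2)
Answer: roots = 5/2 (mult 2)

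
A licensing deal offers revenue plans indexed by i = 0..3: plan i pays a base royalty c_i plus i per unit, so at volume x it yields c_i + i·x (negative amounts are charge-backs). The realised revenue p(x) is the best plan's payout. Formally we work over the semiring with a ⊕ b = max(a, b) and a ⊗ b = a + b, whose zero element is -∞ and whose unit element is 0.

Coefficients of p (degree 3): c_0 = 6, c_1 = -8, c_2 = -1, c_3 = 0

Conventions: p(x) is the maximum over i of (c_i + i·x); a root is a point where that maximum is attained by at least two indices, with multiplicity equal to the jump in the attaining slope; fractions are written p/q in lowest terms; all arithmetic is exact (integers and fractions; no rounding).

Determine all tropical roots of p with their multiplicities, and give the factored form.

hull edge (i=0, c=6) to (i=3, c=0): slope -2, span 3
Factored form: p(x) = 0 ⊗ (x ⊕ 2) ⊗ (x ⊕ 2) ⊗ (x ⊕ 2)
Answer: roots = 2 (mult 3)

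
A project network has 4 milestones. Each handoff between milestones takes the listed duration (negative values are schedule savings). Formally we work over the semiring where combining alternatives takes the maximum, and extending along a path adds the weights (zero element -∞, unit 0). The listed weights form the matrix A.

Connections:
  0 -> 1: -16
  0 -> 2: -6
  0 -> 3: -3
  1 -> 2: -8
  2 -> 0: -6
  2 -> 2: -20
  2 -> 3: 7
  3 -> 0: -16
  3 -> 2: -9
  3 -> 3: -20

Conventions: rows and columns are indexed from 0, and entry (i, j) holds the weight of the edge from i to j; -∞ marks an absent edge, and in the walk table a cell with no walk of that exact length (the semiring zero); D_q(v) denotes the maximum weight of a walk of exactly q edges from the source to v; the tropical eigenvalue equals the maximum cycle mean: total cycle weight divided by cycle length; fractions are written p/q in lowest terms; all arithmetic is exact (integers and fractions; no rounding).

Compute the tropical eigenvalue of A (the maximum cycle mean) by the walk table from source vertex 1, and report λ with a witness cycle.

q=0: [-∞, 0, -∞, -∞]
q=1: [-∞, -∞, -8, -∞]
q=2: [-14, -∞, -28, -1]
q=3: [-17, -30, -10, -17]
q=4: [-16, -33, -23, -3]
Optimal cycle mean attained by: cycle 2->3->2, total 7 + (-9), length 2.
Answer: λ = -1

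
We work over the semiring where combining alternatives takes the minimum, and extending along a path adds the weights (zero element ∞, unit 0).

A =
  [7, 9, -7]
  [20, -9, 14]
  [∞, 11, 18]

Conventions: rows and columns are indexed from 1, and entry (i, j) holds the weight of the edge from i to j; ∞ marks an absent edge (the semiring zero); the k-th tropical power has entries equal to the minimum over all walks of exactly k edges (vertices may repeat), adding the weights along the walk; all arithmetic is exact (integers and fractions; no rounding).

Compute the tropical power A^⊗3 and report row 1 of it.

A^⊗2:
  [14, 0, 0]
  [11, -18, 5]
  [31, 2, 25]
A^⊗3:
  [20, -9, 7]
  [2, -27, -4]
  [22, -7, 16]
Answer: row 1 of A^⊗3 = [20, -9, 7]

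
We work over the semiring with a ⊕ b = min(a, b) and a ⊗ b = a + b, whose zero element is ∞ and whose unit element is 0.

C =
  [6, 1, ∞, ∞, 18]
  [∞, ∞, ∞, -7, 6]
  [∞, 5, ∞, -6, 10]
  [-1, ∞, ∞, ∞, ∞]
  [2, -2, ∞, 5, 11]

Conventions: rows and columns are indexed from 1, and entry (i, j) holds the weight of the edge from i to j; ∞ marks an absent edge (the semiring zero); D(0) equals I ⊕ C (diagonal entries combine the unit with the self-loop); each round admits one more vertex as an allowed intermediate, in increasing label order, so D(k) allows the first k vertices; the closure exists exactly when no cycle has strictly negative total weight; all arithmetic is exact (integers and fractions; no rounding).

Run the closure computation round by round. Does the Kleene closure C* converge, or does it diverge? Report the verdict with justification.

D(0):
  [0, 1, ∞, ∞, 18]
  [∞, 0, ∞, -7, 6]
  [∞, 5, 0, -6, 10]
  [-1, ∞, ∞, 0, ∞]
  [2, -2, ∞, 5, 0]
D(1):
  [0, 1, ∞, ∞, 18]
  [∞, 0, ∞, -7, 6]
  [∞, 5, 0, -6, 10]
  [-1, 0, ∞, 0, 17]
  [2, -2, ∞, 5, 0]
Detection: at round 2, diagonal entry (4, 4) turns strictly negative.
Key observation: the cycle 4->1->2->4 has total weight (-1) + 1 + (-7), which is strictly negative.
Answer: DIVERGES — negative cycle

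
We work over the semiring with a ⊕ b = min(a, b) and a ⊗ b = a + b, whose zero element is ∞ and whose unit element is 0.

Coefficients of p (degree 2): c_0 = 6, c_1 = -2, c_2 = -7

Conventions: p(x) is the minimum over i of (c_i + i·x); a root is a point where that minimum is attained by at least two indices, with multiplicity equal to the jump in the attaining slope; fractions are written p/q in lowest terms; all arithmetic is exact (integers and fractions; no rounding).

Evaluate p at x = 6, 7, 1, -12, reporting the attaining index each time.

p(6) = min(6+0·6=6, -2+1·6=4, -7+2·6=5) = 4 (attained by i=1)
p(7) = min(6+0·7=6, -2+1·7=5, -7+2·7=7) = 5 (attained by i=1)
p(1) = min(6+0·1=6, -2+1·1=-1, -7+2·1=-5) = -5 (attained by i=2)
p(-12) = min(6+0·(-12)=6, -2+1·(-12)=-14, -7+2·(-12)=-31) = -31 (attained by i=2)
Answer: p(6) = 4; p(7) = 5; p(1) = -5; p(-12) = -31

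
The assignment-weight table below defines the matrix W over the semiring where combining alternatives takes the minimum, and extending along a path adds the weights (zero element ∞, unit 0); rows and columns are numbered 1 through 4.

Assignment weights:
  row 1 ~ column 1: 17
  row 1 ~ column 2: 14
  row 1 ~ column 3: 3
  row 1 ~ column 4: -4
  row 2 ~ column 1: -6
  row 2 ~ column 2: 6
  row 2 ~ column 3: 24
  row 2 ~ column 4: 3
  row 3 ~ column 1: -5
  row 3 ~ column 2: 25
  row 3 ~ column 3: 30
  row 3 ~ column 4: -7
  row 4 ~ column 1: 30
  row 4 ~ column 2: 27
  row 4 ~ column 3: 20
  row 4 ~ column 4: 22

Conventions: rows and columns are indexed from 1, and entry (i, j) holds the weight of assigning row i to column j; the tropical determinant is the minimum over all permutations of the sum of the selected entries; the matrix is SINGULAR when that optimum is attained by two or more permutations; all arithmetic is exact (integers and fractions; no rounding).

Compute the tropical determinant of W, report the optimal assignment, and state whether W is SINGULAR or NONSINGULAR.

σ = (1, 2, 3, 4): 17 + 6 + 30 + 22 = 75
σ = (1, 2, 4, 3): 17 + 6 + (-7) + 20 = 36
σ = (1, 3, 2, 4): 17 + 24 + 25 + 22 = 88
σ = (1, 3, 4, 2): 17 + 24 + (-7) + 27 = 61
σ = (1, 4, 2, 3): 17 + 3 + 25 + 20 = 65
σ = (1, 4, 3, 2): 17 + 3 + 30 + 27 = 77
σ = (2, 1, 3, 4): 14 + (-6) + 30 + 22 = 60
σ = (2, 1, 4, 3): 14 + (-6) + (-7) + 20 = 21
σ = (2, 3, 1, 4): 14 + 24 + (-5) + 22 = 55
σ = (2, 3, 4, 1): 14 + 24 + (-7) + 30 = 61
σ = (2, 4, 1, 3): 14 + 3 + (-5) + 20 = 32
σ = (2, 4, 3, 1): 14 + 3 + 30 + 30 = 77
σ = (3, 1, 2, 4): 3 + (-6) + 25 + 22 = 44
σ = (3, 1, 4, 2): 3 + (-6) + (-7) + 27 = 17
σ = (3, 2, 1, 4): 3 + 6 + (-5) + 22 = 26
σ = (3, 2, 4, 1): 3 + 6 + (-7) + 30 = 32
σ = (3, 4, 1, 2): 3 + 3 + (-5) + 27 = 28
σ = (3, 4, 2, 1): 3 + 3 + 25 + 30 = 61
σ = (4, 1, 2, 3): (-4) + (-6) + 25 + 20 = 35
σ = (4, 1, 3, 2): (-4) + (-6) + 30 + 27 = 47
σ = (4, 2, 1, 3): (-4) + 6 + (-5) + 20 = 17
σ = (4, 2, 3, 1): (-4) + 6 + 30 + 30 = 62
σ = (4, 3, 1, 2): (-4) + 24 + (-5) + 27 = 42
σ = (4, 3, 2, 1): (-4) + 24 + 25 + 30 = 75
Optimal value attained by: σ = (3, 1, 4, 2).
Answer: det⊕(W) = 17; verdict: SINGULAR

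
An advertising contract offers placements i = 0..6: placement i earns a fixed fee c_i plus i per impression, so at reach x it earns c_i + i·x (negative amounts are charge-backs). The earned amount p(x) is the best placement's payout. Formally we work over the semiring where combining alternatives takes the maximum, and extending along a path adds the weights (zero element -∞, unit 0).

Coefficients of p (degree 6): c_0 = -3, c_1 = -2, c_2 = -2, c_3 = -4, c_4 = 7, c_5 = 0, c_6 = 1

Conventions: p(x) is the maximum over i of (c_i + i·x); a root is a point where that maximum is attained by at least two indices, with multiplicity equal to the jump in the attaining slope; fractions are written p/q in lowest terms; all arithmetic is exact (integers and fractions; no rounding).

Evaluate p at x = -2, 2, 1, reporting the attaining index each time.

p(-2) = max(-3+0·(-2)=-3, -2+1·(-2)=-4, -2+2·(-2)=-6, -4+3·(-2)=-10, 7+4·(-2)=-1, 0+5·(-2)=-10, 1+6·(-2)=-11) = -1 (attained by i=4)
p(2) = max(-3+0·2=-3, -2+1·2=0, -2+2·2=2, -4+3·2=2, 7+4·2=15, 0+5·2=10, 1+6·2=13) = 15 (attained by i=4)
p(1) = max(-3+0·1=-3, -2+1·1=-1, -2+2·1=0, -4+3·1=-1, 7+4·1=11, 0+5·1=5, 1+6·1=7) = 11 (attained by i=4)
Answer: p(-2) = -1; p(2) = 15; p(1) = 11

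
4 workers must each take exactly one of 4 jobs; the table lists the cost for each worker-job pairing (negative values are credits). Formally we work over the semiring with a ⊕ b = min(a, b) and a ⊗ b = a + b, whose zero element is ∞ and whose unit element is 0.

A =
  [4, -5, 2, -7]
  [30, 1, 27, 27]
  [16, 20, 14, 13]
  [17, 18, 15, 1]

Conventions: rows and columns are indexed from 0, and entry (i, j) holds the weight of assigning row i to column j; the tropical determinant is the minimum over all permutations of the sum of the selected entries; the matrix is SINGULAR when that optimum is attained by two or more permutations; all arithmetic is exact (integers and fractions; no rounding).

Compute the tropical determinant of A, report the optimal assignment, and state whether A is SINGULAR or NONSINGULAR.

σ = (0, 1, 2, 3): 4 + 1 + 14 + 1 = 20
σ = (0, 1, 3, 2): 4 + 1 + 13 + 15 = 33
σ = (0, 2, 1, 3): 4 + 27 + 20 + 1 = 52
σ = (0, 2, 3, 1): 4 + 27 + 13 + 18 = 62
σ = (0, 3, 1, 2): 4 + 27 + 20 + 15 = 66
σ = (0, 3, 2, 1): 4 + 27 + 14 + 18 = 63
σ = (1, 0, 2, 3): (-5) + 30 + 14 + 1 = 40
σ = (1, 0, 3, 2): (-5) + 30 + 13 + 15 = 53
σ = (1, 2, 0, 3): (-5) + 27 + 16 + 1 = 39
σ = (1, 2, 3, 0): (-5) + 27 + 13 + 17 = 52
σ = (1, 3, 0, 2): (-5) + 27 + 16 + 15 = 53
σ = (1, 3, 2, 0): (-5) + 27 + 14 + 17 = 53
σ = (2, 0, 1, 3): 2 + 30 + 20 + 1 = 53
σ = (2, 0, 3, 1): 2 + 30 + 13 + 18 = 63
σ = (2, 1, 0, 3): 2 + 1 + 16 + 1 = 20
σ = (2, 1, 3, 0): 2 + 1 + 13 + 17 = 33
σ = (2, 3, 0, 1): 2 + 27 + 16 + 18 = 63
σ = (2, 3, 1, 0): 2 + 27 + 20 + 17 = 66
σ = (3, 0, 1, 2): (-7) + 30 + 20 + 15 = 58
σ = (3, 0, 2, 1): (-7) + 30 + 14 + 18 = 55
σ = (3, 1, 0, 2): (-7) + 1 + 16 + 15 = 25
σ = (3, 1, 2, 0): (-7) + 1 + 14 + 17 = 25
σ = (3, 2, 0, 1): (-7) + 27 + 16 + 18 = 54
σ = (3, 2, 1, 0): (-7) + 27 + 20 + 17 = 57
Optimal value attained by: σ = (0, 1, 2, 3).
Answer: det⊕(A) = 20; verdict: SINGULAR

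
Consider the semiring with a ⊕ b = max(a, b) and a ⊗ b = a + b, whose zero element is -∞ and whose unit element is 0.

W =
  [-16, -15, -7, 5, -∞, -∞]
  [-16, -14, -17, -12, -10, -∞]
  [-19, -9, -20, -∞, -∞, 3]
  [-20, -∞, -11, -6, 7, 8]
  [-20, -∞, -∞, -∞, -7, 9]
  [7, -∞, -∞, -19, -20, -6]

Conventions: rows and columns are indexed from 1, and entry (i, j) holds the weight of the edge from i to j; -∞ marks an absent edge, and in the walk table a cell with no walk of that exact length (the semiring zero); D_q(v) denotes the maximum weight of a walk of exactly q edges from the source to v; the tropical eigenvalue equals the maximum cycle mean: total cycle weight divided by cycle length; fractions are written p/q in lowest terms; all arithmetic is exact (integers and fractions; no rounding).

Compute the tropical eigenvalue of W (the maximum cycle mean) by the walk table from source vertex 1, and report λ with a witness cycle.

q=0: [0, -∞, -∞, -∞, -∞, -∞]
q=1: [-16, -15, -7, 5, -∞, -∞]
q=2: [-15, -16, -6, -1, 12, 13]
q=3: [20, -15, -12, -6, 6, 21]
q=4: [28, 5, 13, 25, 1, 15]
q=5: [22, 13, 21, 33, 32, 33]
q=6: [40, 12, 22, 27, 40, 41]
Optimal cycle mean attained by: cycle 1->4->5->6->1, total 5 + 7 + 9 + 7, length 4.
Answer: λ = 7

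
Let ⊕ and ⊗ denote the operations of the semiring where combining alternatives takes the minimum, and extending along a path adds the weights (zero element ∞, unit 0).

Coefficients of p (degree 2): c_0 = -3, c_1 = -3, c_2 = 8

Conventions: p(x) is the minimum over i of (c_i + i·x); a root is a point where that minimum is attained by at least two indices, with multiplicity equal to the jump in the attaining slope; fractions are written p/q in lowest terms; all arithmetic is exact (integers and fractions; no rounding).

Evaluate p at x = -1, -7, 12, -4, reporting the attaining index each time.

p(-1) = min(-3+0·(-1)=-3, -3+1·(-1)=-4, 8+2·(-1)=6) = -4 (attained by i=1)
p(-7) = min(-3+0·(-7)=-3, -3+1·(-7)=-10, 8+2·(-7)=-6) = -10 (attained by i=1)
p(12) = min(-3+0·12=-3, -3+1·12=9, 8+2·12=32) = -3 (attained by i=0)
p(-4) = min(-3+0·(-4)=-3, -3+1·(-4)=-7, 8+2·(-4)=0) = -7 (attained by i=1)
Answer: p(-1) = -4; p(-7) = -10; p(12) = -3; p(-4) = -7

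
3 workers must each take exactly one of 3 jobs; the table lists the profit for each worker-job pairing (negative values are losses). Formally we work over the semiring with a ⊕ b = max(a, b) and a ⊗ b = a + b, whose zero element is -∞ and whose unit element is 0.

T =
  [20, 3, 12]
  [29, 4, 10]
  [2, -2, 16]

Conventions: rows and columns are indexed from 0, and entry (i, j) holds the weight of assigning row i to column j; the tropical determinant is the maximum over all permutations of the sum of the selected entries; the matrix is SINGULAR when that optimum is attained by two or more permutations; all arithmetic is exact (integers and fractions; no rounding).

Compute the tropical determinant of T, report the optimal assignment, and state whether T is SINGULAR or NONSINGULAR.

σ = (0, 1, 2): 20 + 4 + 16 = 40
σ = (0, 2, 1): 20 + 10 + (-2) = 28
σ = (1, 0, 2): 3 + 29 + 16 = 48
σ = (1, 2, 0): 3 + 10 + 2 = 15
σ = (2, 0, 1): 12 + 29 + (-2) = 39
σ = (2, 1, 0): 12 + 4 + 2 = 18
Optimal value attained by: σ = (1, 0, 2).
Answer: det⊕(T) = 48; verdict: NONSINGULAR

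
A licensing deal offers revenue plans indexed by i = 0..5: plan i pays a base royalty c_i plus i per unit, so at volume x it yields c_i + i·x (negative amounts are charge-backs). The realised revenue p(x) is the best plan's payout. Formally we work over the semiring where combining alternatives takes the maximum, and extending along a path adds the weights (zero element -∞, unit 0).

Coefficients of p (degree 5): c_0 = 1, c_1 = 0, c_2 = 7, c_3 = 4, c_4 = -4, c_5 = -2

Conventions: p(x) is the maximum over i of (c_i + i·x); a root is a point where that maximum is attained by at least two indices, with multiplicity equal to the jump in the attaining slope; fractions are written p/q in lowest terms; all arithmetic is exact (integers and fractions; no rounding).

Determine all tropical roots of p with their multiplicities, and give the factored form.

hull edge (i=0, c=1) to (i=2, c=7): slope 3, span 2
hull edge (i=2, c=7) to (i=5, c=-2): slope -3, span 3
Factored form: p(x) = -2 ⊗ (x ⊕ (-3)) ⊗ (x ⊕ (-3)) ⊗ (x ⊕ 3) ⊗ (x ⊕ 3) ⊗ (x ⊕ 3)
Answer: roots = -3 (mult 2), 3 (mult 3)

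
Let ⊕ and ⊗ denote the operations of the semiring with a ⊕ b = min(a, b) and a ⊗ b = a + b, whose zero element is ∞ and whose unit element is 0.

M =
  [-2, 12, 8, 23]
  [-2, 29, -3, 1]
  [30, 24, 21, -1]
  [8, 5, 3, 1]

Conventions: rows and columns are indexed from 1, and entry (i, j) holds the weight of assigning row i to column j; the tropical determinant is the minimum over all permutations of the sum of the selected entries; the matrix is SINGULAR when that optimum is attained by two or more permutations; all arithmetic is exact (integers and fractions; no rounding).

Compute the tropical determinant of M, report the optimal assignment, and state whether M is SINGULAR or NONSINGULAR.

σ = (1, 2, 3, 4): (-2) + 29 + 21 + 1 = 49
σ = (1, 2, 4, 3): (-2) + 29 + (-1) + 3 = 29
σ = (1, 3, 2, 4): (-2) + (-3) + 24 + 1 = 20
σ = (1, 3, 4, 2): (-2) + (-3) + (-1) + 5 = -1
σ = (1, 4, 2, 3): (-2) + 1 + 24 + 3 = 26
σ = (1, 4, 3, 2): (-2) + 1 + 21 + 5 = 25
σ = (2, 1, 3, 4): 12 + (-2) + 21 + 1 = 32
σ = (2, 1, 4, 3): 12 + (-2) + (-1) + 3 = 12
σ = (2, 3, 1, 4): 12 + (-3) + 30 + 1 = 40
σ = (2, 3, 4, 1): 12 + (-3) + (-1) + 8 = 16
σ = (2, 4, 1, 3): 12 + 1 + 30 + 3 = 46
σ = (2, 4, 3, 1): 12 + 1 + 21 + 8 = 42
σ = (3, 1, 2, 4): 8 + (-2) + 24 + 1 = 31
σ = (3, 1, 4, 2): 8 + (-2) + (-1) + 5 = 10
σ = (3, 2, 1, 4): 8 + 29 + 30 + 1 = 68
σ = (3, 2, 4, 1): 8 + 29 + (-1) + 8 = 44
σ = (3, 4, 1, 2): 8 + 1 + 30 + 5 = 44
σ = (3, 4, 2, 1): 8 + 1 + 24 + 8 = 41
σ = (4, 1, 2, 3): 23 + (-2) + 24 + 3 = 48
σ = (4, 1, 3, 2): 23 + (-2) + 21 + 5 = 47
σ = (4, 2, 1, 3): 23 + 29 + 30 + 3 = 85
σ = (4, 2, 3, 1): 23 + 29 + 21 + 8 = 81
σ = (4, 3, 1, 2): 23 + (-3) + 30 + 5 = 55
σ = (4, 3, 2, 1): 23 + (-3) + 24 + 8 = 52
Optimal value attained by: σ = (1, 3, 4, 2).
Answer: det⊕(M) = -1; verdict: NONSINGULAR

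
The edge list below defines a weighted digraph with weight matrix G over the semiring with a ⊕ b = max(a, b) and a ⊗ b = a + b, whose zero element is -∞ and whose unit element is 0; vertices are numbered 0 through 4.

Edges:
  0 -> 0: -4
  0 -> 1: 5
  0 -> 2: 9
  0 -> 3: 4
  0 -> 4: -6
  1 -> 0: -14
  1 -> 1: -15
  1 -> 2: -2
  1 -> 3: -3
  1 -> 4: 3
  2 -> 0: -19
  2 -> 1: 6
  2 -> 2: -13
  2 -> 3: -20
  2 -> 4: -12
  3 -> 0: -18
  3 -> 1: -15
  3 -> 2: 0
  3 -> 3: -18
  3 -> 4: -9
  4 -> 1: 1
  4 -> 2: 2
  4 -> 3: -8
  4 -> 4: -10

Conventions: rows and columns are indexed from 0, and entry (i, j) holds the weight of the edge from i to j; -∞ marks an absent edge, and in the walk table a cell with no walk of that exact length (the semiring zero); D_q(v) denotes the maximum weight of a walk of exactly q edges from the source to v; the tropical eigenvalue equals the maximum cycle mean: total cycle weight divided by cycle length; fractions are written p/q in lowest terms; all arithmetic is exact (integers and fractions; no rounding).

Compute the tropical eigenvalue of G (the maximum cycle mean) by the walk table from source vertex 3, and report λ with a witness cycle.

q=0: [-∞, -∞, -∞, 0, -∞]
q=1: [-18, -15, 0, -18, -9]
q=2: [-19, 6, -7, -14, -12]
q=3: [-8, -1, 4, 3, 9]
q=4: [-12, 10, 11, 1, 2]
q=5: [-4, 17, 8, 7, 13]
Optimal cycle mean attained by: cycle 1->4->2->1, total 3 + 2 + 6, length 3.
Answer: λ = 11/3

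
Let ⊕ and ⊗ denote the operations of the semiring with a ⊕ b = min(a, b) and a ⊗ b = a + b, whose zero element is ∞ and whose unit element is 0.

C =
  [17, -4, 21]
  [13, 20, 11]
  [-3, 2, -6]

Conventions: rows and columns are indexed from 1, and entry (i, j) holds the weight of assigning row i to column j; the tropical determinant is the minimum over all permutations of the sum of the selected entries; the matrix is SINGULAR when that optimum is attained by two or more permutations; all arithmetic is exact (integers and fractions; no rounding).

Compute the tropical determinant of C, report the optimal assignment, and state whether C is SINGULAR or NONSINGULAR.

σ = (1, 2, 3): 17 + 20 + (-6) = 31
σ = (1, 3, 2): 17 + 11 + 2 = 30
σ = (2, 1, 3): (-4) + 13 + (-6) = 3
σ = (2, 3, 1): (-4) + 11 + (-3) = 4
σ = (3, 1, 2): 21 + 13 + 2 = 36
σ = (3, 2, 1): 21 + 20 + (-3) = 38
Optimal value attained by: σ = (2, 1, 3).
Answer: det⊕(C) = 3; verdict: NONSINGULAR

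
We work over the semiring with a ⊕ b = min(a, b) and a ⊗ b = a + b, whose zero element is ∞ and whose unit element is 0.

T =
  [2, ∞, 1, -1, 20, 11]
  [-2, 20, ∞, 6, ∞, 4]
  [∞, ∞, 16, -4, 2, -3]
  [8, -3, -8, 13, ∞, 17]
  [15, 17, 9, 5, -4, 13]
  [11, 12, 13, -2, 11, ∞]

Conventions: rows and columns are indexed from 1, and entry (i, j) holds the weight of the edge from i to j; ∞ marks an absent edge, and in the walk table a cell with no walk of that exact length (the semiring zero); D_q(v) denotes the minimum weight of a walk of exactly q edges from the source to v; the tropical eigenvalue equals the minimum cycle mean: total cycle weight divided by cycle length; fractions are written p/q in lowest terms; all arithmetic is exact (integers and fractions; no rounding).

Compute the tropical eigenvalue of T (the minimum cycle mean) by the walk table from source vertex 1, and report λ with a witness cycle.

q=0: [0, ∞, ∞, ∞, ∞, ∞]
q=1: [2, ∞, 1, -1, 20, 11]
q=2: [4, -4, -9, -3, 3, -2]
q=3: [-6, -6, -11, -13, -7, -12]
q=4: [-8, -16, -21, -15, -11, -14]
q=5: [-18, -18, -23, -25, -19, -24]
q=6: [-20, -28, -33, -27, -23, -26]
Optimal cycle mean attained by: cycle 3->4->3, total (-4) + (-8), length 2.
Answer: λ = -6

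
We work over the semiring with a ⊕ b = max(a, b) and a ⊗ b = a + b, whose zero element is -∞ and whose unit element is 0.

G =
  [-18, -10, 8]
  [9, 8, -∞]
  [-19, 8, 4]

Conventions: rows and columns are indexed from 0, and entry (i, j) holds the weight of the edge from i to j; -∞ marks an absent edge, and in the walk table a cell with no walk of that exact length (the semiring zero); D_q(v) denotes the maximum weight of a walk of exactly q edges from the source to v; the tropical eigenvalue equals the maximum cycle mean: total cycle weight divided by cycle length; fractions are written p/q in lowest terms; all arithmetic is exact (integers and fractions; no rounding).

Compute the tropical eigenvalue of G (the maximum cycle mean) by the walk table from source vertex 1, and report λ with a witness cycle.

q=0: [-∞, 0, -∞]
q=1: [9, 8, -∞]
q=2: [17, 16, 17]
q=3: [25, 25, 25]
Optimal cycle mean attained by: cycle 0->2->1->0, total 8 + 8 + 9, length 3.
Answer: λ = 25/3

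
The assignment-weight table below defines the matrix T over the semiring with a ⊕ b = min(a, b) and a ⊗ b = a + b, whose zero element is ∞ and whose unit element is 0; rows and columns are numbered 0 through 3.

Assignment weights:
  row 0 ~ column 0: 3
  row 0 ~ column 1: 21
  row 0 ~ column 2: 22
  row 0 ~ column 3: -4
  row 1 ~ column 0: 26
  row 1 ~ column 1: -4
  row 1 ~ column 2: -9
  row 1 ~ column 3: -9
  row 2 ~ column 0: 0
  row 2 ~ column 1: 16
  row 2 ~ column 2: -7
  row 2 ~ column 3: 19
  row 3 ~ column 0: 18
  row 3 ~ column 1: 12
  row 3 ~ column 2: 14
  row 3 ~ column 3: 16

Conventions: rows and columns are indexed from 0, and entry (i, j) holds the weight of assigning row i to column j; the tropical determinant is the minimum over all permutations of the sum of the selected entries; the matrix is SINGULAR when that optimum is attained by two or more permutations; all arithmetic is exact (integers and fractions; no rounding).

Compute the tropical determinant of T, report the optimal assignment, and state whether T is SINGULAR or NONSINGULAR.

σ = (0, 1, 2, 3): 3 + (-4) + (-7) + 16 = 8
σ = (0, 1, 3, 2): 3 + (-4) + 19 + 14 = 32
σ = (0, 2, 1, 3): 3 + (-9) + 16 + 16 = 26
σ = (0, 2, 3, 1): 3 + (-9) + 19 + 12 = 25
σ = (0, 3, 1, 2): 3 + (-9) + 16 + 14 = 24
σ = (0, 3, 2, 1): 3 + (-9) + (-7) + 12 = -1
σ = (1, 0, 2, 3): 21 + 26 + (-7) + 16 = 56
σ = (1, 0, 3, 2): 21 + 26 + 19 + 14 = 80
σ = (1, 2, 0, 3): 21 + (-9) + 0 + 16 = 28
σ = (1, 2, 3, 0): 21 + (-9) + 19 + 18 = 49
σ = (1, 3, 0, 2): 21 + (-9) + 0 + 14 = 26
σ = (1, 3, 2, 0): 21 + (-9) + (-7) + 18 = 23
σ = (2, 0, 1, 3): 22 + 26 + 16 + 16 = 80
σ = (2, 0, 3, 1): 22 + 26 + 19 + 12 = 79
σ = (2, 1, 0, 3): 22 + (-4) + 0 + 16 = 34
σ = (2, 1, 3, 0): 22 + (-4) + 19 + 18 = 55
σ = (2, 3, 0, 1): 22 + (-9) + 0 + 12 = 25
σ = (2, 3, 1, 0): 22 + (-9) + 16 + 18 = 47
σ = (3, 0, 1, 2): (-4) + 26 + 16 + 14 = 52
σ = (3, 0, 2, 1): (-4) + 26 + (-7) + 12 = 27
σ = (3, 1, 0, 2): (-4) + (-4) + 0 + 14 = 6
σ = (3, 1, 2, 0): (-4) + (-4) + (-7) + 18 = 3
σ = (3, 2, 0, 1): (-4) + (-9) + 0 + 12 = -1
σ = (3, 2, 1, 0): (-4) + (-9) + 16 + 18 = 21
Optimal value attained by: σ = (0, 3, 2, 1).
Answer: det⊕(T) = -1; verdict: SINGULAR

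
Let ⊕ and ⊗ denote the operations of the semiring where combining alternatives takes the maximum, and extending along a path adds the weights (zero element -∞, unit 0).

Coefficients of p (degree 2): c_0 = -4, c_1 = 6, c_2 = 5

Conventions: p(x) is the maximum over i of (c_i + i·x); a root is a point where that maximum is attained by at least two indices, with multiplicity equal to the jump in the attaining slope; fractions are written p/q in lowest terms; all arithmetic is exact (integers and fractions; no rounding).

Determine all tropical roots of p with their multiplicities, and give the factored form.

hull edge (i=0, c=-4) to (i=1, c=6): slope 10, span 1
hull edge (i=1, c=6) to (i=2, c=5): slope -1, span 1
Factored form: p(x) = 5 ⊗ (x ⊕ (-10)) ⊗ (x ⊕ 1)
Answer: roots = -10 (mult 1), 1 (mult 1)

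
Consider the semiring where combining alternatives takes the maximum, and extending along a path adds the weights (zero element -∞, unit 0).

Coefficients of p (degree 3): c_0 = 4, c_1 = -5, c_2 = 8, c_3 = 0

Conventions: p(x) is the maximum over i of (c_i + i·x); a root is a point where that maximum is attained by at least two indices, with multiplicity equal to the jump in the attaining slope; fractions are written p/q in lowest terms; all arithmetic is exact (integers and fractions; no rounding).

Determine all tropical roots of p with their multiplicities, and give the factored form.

hull edge (i=0, c=4) to (i=2, c=8): slope 2, span 2
hull edge (i=2, c=8) to (i=3, c=0): slope -8, span 1
Factored form: p(x) = 0 ⊗ (x ⊕ (-2)) ⊗ (x ⊕ (-2)) ⊗ (x ⊕ 8)
Answer: roots = -2 (mult 2), 8 (mult 1)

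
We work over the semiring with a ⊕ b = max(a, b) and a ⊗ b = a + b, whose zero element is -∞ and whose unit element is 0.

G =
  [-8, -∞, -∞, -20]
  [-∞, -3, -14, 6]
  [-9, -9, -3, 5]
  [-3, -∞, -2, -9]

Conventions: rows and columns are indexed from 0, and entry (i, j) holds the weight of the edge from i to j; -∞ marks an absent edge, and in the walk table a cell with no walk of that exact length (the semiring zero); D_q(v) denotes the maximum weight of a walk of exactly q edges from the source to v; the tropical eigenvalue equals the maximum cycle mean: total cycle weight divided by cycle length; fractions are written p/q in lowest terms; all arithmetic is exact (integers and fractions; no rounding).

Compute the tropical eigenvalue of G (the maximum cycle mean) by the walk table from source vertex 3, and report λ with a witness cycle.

q=0: [-∞, -∞, -∞, 0]
q=1: [-3, -∞, -2, -9]
q=2: [-11, -11, -5, 3]
q=3: [0, -14, 1, 0]
q=4: [-3, -8, -2, 6]
Optimal cycle mean attained by: cycle 2->3->2, total 5 + (-2), length 2.
Answer: λ = 3/2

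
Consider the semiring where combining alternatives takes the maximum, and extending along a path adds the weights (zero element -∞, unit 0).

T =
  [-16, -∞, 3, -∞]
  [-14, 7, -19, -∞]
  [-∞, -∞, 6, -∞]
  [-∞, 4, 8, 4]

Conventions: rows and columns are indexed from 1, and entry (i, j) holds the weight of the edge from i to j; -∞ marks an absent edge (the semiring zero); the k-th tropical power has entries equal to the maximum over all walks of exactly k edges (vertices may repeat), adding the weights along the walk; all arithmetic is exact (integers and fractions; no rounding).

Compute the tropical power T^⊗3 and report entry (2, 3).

T^⊗2:
  [-32, -∞, 9, -∞]
  [-7, 14, -11, -∞]
  [-∞, -∞, 12, -∞]
  [-10, 11, 14, 8]
T^⊗3:
  [-48, -∞, 15, -∞]
  [0, 21, -4, -∞]
  [-∞, -∞, 18, -∞]
  [-3, 18, 20, 12]
Key observation: the optimum is the walk 2->2->1->3, with weight 7 + (-14) + 3 = -4.
Optimal value attained by: walk 2->2->1->3.
Answer: (T^⊗3)[2][3] = -4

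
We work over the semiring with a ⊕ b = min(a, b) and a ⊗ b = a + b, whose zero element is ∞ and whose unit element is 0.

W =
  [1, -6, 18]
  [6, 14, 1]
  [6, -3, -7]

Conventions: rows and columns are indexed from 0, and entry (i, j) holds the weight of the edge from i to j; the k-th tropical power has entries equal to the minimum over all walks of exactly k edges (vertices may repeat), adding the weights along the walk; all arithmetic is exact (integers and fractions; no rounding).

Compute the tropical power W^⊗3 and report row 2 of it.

W^⊗2:
  [0, -5, -5]
  [7, -2, -6]
  [-1, -10, -14]
W^⊗3:
  [1, -8, -12]
  [0, -9, -13]
  [-8, -17, -21]
Answer: row 2 of W^⊗3 = [-8, -17, -21]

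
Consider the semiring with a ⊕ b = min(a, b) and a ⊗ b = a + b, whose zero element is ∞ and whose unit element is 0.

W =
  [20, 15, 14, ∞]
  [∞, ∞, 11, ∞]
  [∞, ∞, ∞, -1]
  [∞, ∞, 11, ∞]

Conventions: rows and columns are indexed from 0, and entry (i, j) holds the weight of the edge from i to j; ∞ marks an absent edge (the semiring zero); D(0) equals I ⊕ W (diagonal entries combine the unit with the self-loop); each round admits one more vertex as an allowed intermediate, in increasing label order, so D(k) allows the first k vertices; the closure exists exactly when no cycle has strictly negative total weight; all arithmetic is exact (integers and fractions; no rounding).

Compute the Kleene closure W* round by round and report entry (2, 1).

D(0):
  [0, 15, 14, ∞]
  [∞, 0, 11, ∞]
  [∞, ∞, 0, -1]
  [∞, ∞, 11, 0]
D(1):
  [0, 15, 14, ∞]
  [∞, 0, 11, ∞]
  [∞, ∞, 0, -1]
  [∞, ∞, 11, 0]
D(2):
  [0, 15, 14, ∞]
  [∞, 0, 11, ∞]
  [∞, ∞, 0, -1]
  [∞, ∞, 11, 0]
D(3):
  [0, 15, 14, 13]
  [∞, 0, 11, 10]
  [∞, ∞, 0, -1]
  [∞, ∞, 11, 0]
D(4):
  [0, 15, 14, 13]
  [∞, 0, 11, 10]
  [∞, ∞, 0, -1]
  [∞, ∞, 11, 0]
Answer: W*[2][1] = ∞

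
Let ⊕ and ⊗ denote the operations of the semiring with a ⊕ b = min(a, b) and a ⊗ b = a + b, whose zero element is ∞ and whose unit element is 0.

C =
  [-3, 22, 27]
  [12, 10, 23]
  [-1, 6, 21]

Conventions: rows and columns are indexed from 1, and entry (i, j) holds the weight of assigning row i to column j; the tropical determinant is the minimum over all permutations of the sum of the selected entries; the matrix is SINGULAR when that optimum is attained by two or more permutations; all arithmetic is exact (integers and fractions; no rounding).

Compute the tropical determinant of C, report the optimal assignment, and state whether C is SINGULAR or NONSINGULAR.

σ = (1, 2, 3): (-3) + 10 + 21 = 28
σ = (1, 3, 2): (-3) + 23 + 6 = 26
σ = (2, 1, 3): 22 + 12 + 21 = 55
σ = (2, 3, 1): 22 + 23 + (-1) = 44
σ = (3, 1, 2): 27 + 12 + 6 = 45
σ = (3, 2, 1): 27 + 10 + (-1) = 36
Optimal value attained by: σ = (1, 3, 2).
Answer: det⊕(C) = 26; verdict: NONSINGULAR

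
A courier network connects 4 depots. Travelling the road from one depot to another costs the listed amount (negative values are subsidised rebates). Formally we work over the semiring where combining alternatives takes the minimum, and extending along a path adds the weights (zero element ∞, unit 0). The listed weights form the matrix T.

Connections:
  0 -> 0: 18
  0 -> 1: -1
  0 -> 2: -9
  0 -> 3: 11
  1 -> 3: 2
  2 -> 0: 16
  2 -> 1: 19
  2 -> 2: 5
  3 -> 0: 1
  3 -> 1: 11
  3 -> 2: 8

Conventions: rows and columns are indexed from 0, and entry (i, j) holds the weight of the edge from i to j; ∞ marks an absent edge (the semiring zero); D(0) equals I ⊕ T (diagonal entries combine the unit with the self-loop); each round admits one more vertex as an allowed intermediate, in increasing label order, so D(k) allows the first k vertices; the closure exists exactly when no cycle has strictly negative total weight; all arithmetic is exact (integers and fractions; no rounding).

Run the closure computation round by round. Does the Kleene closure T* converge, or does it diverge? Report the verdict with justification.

D(0):
  [0, -1, -9, 11]
  [∞, 0, ∞, 2]
  [16, 19, 0, ∞]
  [1, 11, 8, 0]
D(1):
  [0, -1, -9, 11]
  [∞, 0, ∞, 2]
  [16, 15, 0, 27]
  [1, 0, -8, 0]
D(2):
  [0, -1, -9, 1]
  [∞, 0, ∞, 2]
  [16, 15, 0, 17]
  [1, 0, -8, 0]
D(3):
  [0, -1, -9, 1]
  [∞, 0, ∞, 2]
  [16, 15, 0, 17]
  [1, 0, -8, 0]
D(4):
  [0, -1, -9, 1]
  [3, 0, -6, 2]
  [16, 15, 0, 17]
  [1, 0, -8, 0]
Key observation: every diagonal entry stays at the unit through all rounds, so no improving cycle exists.
Answer: CONVERGES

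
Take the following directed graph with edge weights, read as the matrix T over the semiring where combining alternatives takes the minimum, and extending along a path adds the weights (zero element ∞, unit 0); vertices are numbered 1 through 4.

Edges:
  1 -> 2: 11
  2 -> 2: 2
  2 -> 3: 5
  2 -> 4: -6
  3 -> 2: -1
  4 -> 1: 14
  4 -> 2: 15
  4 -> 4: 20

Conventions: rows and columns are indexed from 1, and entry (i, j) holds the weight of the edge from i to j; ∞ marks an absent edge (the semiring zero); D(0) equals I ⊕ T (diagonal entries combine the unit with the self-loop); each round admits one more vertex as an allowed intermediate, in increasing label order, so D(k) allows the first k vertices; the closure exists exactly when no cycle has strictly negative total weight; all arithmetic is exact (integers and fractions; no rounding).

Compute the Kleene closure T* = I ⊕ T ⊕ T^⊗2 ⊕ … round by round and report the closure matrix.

D(0):
  [0, 11, ∞, ∞]
  [∞, 0, 5, -6]
  [∞, -1, 0, ∞]
  [14, 15, ∞, 0]
D(1):
  [0, 11, ∞, ∞]
  [∞, 0, 5, -6]
  [∞, -1, 0, ∞]
  [14, 15, ∞, 0]
D(2):
  [0, 11, 16, 5]
  [∞, 0, 5, -6]
  [∞, -1, 0, -7]
  [14, 15, 20, 0]
D(3):
  [0, 11, 16, 5]
  [∞, 0, 5, -6]
  [∞, -1, 0, -7]
  [14, 15, 20, 0]
D(4):
  [0, 11, 16, 5]
  [8, 0, 5, -6]
  [7, -1, 0, -7]
  [14, 15, 20, 0]
Answer: T* = [[0, 11, 16, 5], [8, 0, 5, -6], [7, -1, 0, -7], [14, 15, 20, 0]]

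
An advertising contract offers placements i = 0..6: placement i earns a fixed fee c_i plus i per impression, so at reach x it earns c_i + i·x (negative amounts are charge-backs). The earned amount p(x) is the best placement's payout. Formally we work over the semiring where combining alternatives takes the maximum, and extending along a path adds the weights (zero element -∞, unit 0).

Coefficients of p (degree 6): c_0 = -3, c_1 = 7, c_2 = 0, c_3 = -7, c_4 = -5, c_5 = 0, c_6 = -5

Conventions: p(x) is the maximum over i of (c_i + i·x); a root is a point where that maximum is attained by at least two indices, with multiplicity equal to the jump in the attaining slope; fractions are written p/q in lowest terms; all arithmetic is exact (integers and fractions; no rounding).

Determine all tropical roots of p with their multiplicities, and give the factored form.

hull edge (i=0, c=-3) to (i=1, c=7): slope 10, span 1
hull edge (i=1, c=7) to (i=5, c=0): slope -7/4, span 4
hull edge (i=5, c=0) to (i=6, c=-5): slope -5, span 1
Factored form: p(x) = -5 ⊗ (x ⊕ (-10)) ⊗ (x ⊕ 7/4) ⊗ (x ⊕ 7/4) ⊗ (x ⊕ 7/4) ⊗ (x ⊕ 7/4) ⊗ (x ⊕ 5)
Answer: roots = -10 (mult 1), 7/4 (mult 4), 5 (mult 1)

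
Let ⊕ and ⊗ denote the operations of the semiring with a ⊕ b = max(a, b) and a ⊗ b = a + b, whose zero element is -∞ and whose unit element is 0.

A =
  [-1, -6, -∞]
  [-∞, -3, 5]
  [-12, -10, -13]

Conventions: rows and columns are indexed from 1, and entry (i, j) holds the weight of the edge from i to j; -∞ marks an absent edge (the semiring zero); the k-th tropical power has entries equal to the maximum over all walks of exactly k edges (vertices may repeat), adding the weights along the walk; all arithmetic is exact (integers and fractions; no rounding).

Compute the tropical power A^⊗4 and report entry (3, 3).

A^⊗2:
  [-2, -7, -1]
  [-7, -5, 2]
  [-13, -13, -5]
A^⊗3:
  [-3, -8, -2]
  [-8, -8, 0]
  [-14, -15, -8]
A^⊗4:
  [-4, -9, -3]
  [-9, -10, -3]
  [-15, -18, -10]
Key observation: the optimum is the walk 3->2->3->2->3, with weight (-10) + 5 + (-10) + 5 = -10.
Optimal value attained by: walk 3->2->3->2->3.
Answer: (A^⊗4)[3][3] = -10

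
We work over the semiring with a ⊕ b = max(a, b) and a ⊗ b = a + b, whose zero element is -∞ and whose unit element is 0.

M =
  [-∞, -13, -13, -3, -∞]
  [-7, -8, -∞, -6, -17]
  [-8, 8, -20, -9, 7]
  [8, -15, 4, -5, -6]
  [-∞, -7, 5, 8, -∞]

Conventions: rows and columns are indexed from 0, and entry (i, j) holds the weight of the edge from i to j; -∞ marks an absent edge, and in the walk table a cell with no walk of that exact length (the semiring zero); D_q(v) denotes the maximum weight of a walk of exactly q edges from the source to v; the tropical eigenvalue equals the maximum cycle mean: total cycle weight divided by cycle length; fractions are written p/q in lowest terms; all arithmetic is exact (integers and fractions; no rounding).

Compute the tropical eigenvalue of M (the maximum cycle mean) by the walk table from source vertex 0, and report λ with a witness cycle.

q=0: [0, -∞, -∞, -∞, -∞]
q=1: [-∞, -13, -13, -3, -∞]
q=2: [5, -5, 1, -8, -6]
q=3: [0, 9, -1, 2, 8]
q=4: [10, 7, 13, 16, 6]
q=5: [24, 21, 20, 14, 20]
Optimal cycle mean attained by: cycle 2->4->3->2, total 7 + 8 + 4, length 3.
Answer: λ = 19/3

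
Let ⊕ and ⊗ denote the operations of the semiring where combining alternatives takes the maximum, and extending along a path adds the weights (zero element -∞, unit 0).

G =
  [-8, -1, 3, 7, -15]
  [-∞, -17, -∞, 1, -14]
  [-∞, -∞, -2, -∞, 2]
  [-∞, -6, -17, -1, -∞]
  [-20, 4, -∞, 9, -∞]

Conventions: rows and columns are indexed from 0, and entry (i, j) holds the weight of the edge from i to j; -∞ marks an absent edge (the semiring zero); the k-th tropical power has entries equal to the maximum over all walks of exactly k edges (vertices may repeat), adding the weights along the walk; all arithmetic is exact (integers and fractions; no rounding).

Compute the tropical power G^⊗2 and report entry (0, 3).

G^⊗2:
  [-16, 1, 1, 6, 5]
  [-34, -5, -16, 0, -31]
  [-18, 6, -4, 11, 0]
  [-∞, -7, -18, -2, -15]
  [-28, 3, -8, 8, -10]
Key observation: the optimum is the walk 0->3->3, with weight 7 + (-1) = 6.
Optimal value attained by: walk 0->3->3.
Answer: (G^⊗2)[0][3] = 6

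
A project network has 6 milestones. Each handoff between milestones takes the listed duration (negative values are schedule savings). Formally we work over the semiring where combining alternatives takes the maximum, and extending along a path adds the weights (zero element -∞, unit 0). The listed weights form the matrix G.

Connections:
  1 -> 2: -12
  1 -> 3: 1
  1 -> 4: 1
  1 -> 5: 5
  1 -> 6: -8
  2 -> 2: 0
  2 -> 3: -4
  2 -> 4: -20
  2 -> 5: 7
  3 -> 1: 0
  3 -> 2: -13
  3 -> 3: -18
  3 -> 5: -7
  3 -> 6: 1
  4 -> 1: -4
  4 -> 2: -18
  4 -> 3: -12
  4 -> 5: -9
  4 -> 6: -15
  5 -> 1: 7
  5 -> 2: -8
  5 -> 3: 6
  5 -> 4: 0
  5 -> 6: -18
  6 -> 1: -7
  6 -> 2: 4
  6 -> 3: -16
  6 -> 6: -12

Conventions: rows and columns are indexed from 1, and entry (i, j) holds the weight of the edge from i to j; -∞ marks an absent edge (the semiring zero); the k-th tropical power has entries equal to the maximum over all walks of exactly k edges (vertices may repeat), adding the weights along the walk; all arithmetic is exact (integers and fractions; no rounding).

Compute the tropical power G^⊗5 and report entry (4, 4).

G^⊗2:
  [12, -3, 11, 5, -5, 2]
  [14, 0, 13, 7, 7, -3]
  [0, 5, 1, 1, 5, -8]
  [-2, -11, -3, -3, 1, -11]
  [6, -5, 8, 8, 12, 7]
  [-16, 4, 0, -6, 11, -15]
G^⊗3:
  [11, 6, 13, 13, 17, 12]
  [14, 2, 15, 15, 19, 14]
  [12, 5, 11, 5, 12, 2]
  [8, -7, 7, 1, 3, -2]
  [19, 11, 18, 12, 11, 9]
  [18, 4, 17, 11, 11, 1]
G^⊗4:
  [24, 16, 23, 17, 16, 14]
  [26, 18, 25, 19, 19, 16]
  [19, 6, 18, 13, 17, 12]
  [10, 2, 9, 9, 13, 8]
  [18, 13, 20, 20, 24, 19]
  [18, 6, 19, 19, 23, 18]
G^⊗5:
  [23, 18, 25, 25, 29, 24]
  [26, 20, 27, 27, 31, 26]
  [24, 16, 23, 20, 24, 19]
  [20, 12, 19, 13, 15, 10]
  [31, 23, 30, 24, 23, 21]
  [30, 22, 29, 23, 23, 20]
Key observation: the optimum is the walk 4->1->5->1->5->4, with weight (-4) + 5 + 7 + 5 + 0 = 13.
Optimal value attained by: walk 4->1->5->1->5->4.
Answer: (G^⊗5)[4][4] = 13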